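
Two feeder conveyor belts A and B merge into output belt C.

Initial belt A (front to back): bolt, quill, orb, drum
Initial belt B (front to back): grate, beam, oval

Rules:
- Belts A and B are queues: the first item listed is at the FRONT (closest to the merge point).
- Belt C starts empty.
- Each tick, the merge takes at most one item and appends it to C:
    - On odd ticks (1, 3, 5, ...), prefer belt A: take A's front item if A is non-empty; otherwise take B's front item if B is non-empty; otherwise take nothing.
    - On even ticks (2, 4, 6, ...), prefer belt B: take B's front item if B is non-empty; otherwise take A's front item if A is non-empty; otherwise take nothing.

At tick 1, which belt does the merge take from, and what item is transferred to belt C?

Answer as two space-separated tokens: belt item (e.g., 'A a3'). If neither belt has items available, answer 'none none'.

Tick 1: prefer A, take bolt from A; A=[quill,orb,drum] B=[grate,beam,oval] C=[bolt]

Answer: A bolt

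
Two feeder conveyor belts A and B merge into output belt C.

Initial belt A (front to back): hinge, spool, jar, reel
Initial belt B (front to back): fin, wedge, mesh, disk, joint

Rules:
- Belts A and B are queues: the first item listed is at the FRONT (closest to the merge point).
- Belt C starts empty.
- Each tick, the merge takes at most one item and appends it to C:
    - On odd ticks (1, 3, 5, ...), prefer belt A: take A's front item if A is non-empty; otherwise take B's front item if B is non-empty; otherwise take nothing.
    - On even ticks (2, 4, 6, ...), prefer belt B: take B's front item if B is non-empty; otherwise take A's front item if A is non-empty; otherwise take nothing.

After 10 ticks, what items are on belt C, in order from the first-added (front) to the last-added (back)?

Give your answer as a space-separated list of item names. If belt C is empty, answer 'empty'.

Answer: hinge fin spool wedge jar mesh reel disk joint

Derivation:
Tick 1: prefer A, take hinge from A; A=[spool,jar,reel] B=[fin,wedge,mesh,disk,joint] C=[hinge]
Tick 2: prefer B, take fin from B; A=[spool,jar,reel] B=[wedge,mesh,disk,joint] C=[hinge,fin]
Tick 3: prefer A, take spool from A; A=[jar,reel] B=[wedge,mesh,disk,joint] C=[hinge,fin,spool]
Tick 4: prefer B, take wedge from B; A=[jar,reel] B=[mesh,disk,joint] C=[hinge,fin,spool,wedge]
Tick 5: prefer A, take jar from A; A=[reel] B=[mesh,disk,joint] C=[hinge,fin,spool,wedge,jar]
Tick 6: prefer B, take mesh from B; A=[reel] B=[disk,joint] C=[hinge,fin,spool,wedge,jar,mesh]
Tick 7: prefer A, take reel from A; A=[-] B=[disk,joint] C=[hinge,fin,spool,wedge,jar,mesh,reel]
Tick 8: prefer B, take disk from B; A=[-] B=[joint] C=[hinge,fin,spool,wedge,jar,mesh,reel,disk]
Tick 9: prefer A, take joint from B; A=[-] B=[-] C=[hinge,fin,spool,wedge,jar,mesh,reel,disk,joint]
Tick 10: prefer B, both empty, nothing taken; A=[-] B=[-] C=[hinge,fin,spool,wedge,jar,mesh,reel,disk,joint]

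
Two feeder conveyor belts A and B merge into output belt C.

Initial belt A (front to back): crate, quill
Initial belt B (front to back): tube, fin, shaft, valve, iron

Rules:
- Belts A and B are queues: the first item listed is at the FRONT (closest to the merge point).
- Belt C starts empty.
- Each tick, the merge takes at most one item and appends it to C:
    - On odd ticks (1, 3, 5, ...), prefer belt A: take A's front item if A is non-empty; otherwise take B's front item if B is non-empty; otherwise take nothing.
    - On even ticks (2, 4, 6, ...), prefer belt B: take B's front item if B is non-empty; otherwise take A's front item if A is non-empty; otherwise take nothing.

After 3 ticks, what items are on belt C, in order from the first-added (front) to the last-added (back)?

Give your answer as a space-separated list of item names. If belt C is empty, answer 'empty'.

Answer: crate tube quill

Derivation:
Tick 1: prefer A, take crate from A; A=[quill] B=[tube,fin,shaft,valve,iron] C=[crate]
Tick 2: prefer B, take tube from B; A=[quill] B=[fin,shaft,valve,iron] C=[crate,tube]
Tick 3: prefer A, take quill from A; A=[-] B=[fin,shaft,valve,iron] C=[crate,tube,quill]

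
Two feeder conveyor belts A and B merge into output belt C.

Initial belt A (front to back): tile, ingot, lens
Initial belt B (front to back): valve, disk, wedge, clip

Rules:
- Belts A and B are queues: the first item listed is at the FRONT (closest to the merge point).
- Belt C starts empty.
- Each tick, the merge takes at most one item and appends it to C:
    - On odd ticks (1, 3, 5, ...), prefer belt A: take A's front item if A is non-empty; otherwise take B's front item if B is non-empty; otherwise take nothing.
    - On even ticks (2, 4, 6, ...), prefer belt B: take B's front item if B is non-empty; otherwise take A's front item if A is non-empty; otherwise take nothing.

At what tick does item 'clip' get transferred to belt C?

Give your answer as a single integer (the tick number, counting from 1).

Answer: 7

Derivation:
Tick 1: prefer A, take tile from A; A=[ingot,lens] B=[valve,disk,wedge,clip] C=[tile]
Tick 2: prefer B, take valve from B; A=[ingot,lens] B=[disk,wedge,clip] C=[tile,valve]
Tick 3: prefer A, take ingot from A; A=[lens] B=[disk,wedge,clip] C=[tile,valve,ingot]
Tick 4: prefer B, take disk from B; A=[lens] B=[wedge,clip] C=[tile,valve,ingot,disk]
Tick 5: prefer A, take lens from A; A=[-] B=[wedge,clip] C=[tile,valve,ingot,disk,lens]
Tick 6: prefer B, take wedge from B; A=[-] B=[clip] C=[tile,valve,ingot,disk,lens,wedge]
Tick 7: prefer A, take clip from B; A=[-] B=[-] C=[tile,valve,ingot,disk,lens,wedge,clip]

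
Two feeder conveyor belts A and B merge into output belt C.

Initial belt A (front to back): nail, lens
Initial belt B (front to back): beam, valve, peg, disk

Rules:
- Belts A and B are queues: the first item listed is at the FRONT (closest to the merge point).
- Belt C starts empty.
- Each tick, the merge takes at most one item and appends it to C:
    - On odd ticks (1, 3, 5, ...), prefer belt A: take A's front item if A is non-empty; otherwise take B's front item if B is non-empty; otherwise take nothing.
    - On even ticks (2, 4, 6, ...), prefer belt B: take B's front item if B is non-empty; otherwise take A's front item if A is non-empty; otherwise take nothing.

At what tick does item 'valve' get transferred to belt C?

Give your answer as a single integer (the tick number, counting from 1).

Tick 1: prefer A, take nail from A; A=[lens] B=[beam,valve,peg,disk] C=[nail]
Tick 2: prefer B, take beam from B; A=[lens] B=[valve,peg,disk] C=[nail,beam]
Tick 3: prefer A, take lens from A; A=[-] B=[valve,peg,disk] C=[nail,beam,lens]
Tick 4: prefer B, take valve from B; A=[-] B=[peg,disk] C=[nail,beam,lens,valve]

Answer: 4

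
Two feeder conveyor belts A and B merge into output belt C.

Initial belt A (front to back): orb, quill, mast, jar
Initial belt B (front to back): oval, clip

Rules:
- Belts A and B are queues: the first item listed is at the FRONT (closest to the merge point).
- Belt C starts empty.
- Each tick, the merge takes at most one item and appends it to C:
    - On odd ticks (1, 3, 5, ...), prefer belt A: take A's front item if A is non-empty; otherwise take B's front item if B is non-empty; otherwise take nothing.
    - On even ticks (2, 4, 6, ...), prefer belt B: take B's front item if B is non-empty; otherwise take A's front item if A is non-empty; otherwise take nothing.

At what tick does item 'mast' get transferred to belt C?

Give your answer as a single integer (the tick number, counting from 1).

Answer: 5

Derivation:
Tick 1: prefer A, take orb from A; A=[quill,mast,jar] B=[oval,clip] C=[orb]
Tick 2: prefer B, take oval from B; A=[quill,mast,jar] B=[clip] C=[orb,oval]
Tick 3: prefer A, take quill from A; A=[mast,jar] B=[clip] C=[orb,oval,quill]
Tick 4: prefer B, take clip from B; A=[mast,jar] B=[-] C=[orb,oval,quill,clip]
Tick 5: prefer A, take mast from A; A=[jar] B=[-] C=[orb,oval,quill,clip,mast]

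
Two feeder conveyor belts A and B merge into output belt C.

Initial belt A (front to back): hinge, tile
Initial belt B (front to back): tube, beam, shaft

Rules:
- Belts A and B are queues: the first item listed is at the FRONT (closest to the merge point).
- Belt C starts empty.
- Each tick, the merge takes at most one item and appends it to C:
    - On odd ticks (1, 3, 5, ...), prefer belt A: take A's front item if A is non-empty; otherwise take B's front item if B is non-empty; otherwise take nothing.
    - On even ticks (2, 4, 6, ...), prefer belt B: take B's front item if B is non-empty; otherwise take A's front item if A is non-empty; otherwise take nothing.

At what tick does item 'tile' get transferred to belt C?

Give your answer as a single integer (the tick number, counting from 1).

Answer: 3

Derivation:
Tick 1: prefer A, take hinge from A; A=[tile] B=[tube,beam,shaft] C=[hinge]
Tick 2: prefer B, take tube from B; A=[tile] B=[beam,shaft] C=[hinge,tube]
Tick 3: prefer A, take tile from A; A=[-] B=[beam,shaft] C=[hinge,tube,tile]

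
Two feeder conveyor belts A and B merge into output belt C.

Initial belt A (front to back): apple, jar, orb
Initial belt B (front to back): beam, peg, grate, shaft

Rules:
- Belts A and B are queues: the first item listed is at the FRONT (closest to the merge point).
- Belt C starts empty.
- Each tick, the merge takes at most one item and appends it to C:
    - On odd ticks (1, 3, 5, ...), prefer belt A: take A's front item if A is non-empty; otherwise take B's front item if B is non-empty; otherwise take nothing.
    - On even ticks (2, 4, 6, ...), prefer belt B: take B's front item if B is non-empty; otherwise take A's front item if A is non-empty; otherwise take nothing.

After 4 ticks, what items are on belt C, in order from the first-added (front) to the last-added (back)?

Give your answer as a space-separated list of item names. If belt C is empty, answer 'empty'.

Tick 1: prefer A, take apple from A; A=[jar,orb] B=[beam,peg,grate,shaft] C=[apple]
Tick 2: prefer B, take beam from B; A=[jar,orb] B=[peg,grate,shaft] C=[apple,beam]
Tick 3: prefer A, take jar from A; A=[orb] B=[peg,grate,shaft] C=[apple,beam,jar]
Tick 4: prefer B, take peg from B; A=[orb] B=[grate,shaft] C=[apple,beam,jar,peg]

Answer: apple beam jar peg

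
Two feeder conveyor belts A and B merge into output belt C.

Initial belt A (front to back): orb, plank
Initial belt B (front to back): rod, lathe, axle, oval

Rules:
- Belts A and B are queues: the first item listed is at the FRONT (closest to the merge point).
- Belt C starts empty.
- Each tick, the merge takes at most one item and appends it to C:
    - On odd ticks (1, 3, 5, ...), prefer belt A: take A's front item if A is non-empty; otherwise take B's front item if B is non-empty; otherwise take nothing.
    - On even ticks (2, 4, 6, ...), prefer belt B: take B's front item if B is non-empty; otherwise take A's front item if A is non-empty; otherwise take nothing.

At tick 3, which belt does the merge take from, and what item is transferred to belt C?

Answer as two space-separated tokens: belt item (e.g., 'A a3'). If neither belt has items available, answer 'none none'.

Answer: A plank

Derivation:
Tick 1: prefer A, take orb from A; A=[plank] B=[rod,lathe,axle,oval] C=[orb]
Tick 2: prefer B, take rod from B; A=[plank] B=[lathe,axle,oval] C=[orb,rod]
Tick 3: prefer A, take plank from A; A=[-] B=[lathe,axle,oval] C=[orb,rod,plank]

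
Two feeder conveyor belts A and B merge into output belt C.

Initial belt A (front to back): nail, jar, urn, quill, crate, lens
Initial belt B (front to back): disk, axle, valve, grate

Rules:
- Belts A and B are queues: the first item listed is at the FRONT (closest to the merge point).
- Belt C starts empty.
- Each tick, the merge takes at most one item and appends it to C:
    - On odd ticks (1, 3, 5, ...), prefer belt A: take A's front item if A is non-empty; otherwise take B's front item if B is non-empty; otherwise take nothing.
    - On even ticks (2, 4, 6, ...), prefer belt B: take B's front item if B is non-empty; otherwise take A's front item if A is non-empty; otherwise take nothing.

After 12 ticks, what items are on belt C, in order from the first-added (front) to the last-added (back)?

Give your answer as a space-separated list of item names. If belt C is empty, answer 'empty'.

Answer: nail disk jar axle urn valve quill grate crate lens

Derivation:
Tick 1: prefer A, take nail from A; A=[jar,urn,quill,crate,lens] B=[disk,axle,valve,grate] C=[nail]
Tick 2: prefer B, take disk from B; A=[jar,urn,quill,crate,lens] B=[axle,valve,grate] C=[nail,disk]
Tick 3: prefer A, take jar from A; A=[urn,quill,crate,lens] B=[axle,valve,grate] C=[nail,disk,jar]
Tick 4: prefer B, take axle from B; A=[urn,quill,crate,lens] B=[valve,grate] C=[nail,disk,jar,axle]
Tick 5: prefer A, take urn from A; A=[quill,crate,lens] B=[valve,grate] C=[nail,disk,jar,axle,urn]
Tick 6: prefer B, take valve from B; A=[quill,crate,lens] B=[grate] C=[nail,disk,jar,axle,urn,valve]
Tick 7: prefer A, take quill from A; A=[crate,lens] B=[grate] C=[nail,disk,jar,axle,urn,valve,quill]
Tick 8: prefer B, take grate from B; A=[crate,lens] B=[-] C=[nail,disk,jar,axle,urn,valve,quill,grate]
Tick 9: prefer A, take crate from A; A=[lens] B=[-] C=[nail,disk,jar,axle,urn,valve,quill,grate,crate]
Tick 10: prefer B, take lens from A; A=[-] B=[-] C=[nail,disk,jar,axle,urn,valve,quill,grate,crate,lens]
Tick 11: prefer A, both empty, nothing taken; A=[-] B=[-] C=[nail,disk,jar,axle,urn,valve,quill,grate,crate,lens]
Tick 12: prefer B, both empty, nothing taken; A=[-] B=[-] C=[nail,disk,jar,axle,urn,valve,quill,grate,crate,lens]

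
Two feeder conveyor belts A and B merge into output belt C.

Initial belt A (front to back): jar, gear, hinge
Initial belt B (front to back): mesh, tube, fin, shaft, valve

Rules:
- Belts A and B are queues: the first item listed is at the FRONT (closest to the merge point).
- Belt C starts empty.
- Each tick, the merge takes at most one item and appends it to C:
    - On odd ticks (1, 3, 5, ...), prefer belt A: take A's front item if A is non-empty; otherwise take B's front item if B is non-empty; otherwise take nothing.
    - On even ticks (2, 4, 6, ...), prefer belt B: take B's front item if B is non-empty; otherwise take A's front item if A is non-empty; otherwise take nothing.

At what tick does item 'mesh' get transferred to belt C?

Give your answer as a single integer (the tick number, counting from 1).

Answer: 2

Derivation:
Tick 1: prefer A, take jar from A; A=[gear,hinge] B=[mesh,tube,fin,shaft,valve] C=[jar]
Tick 2: prefer B, take mesh from B; A=[gear,hinge] B=[tube,fin,shaft,valve] C=[jar,mesh]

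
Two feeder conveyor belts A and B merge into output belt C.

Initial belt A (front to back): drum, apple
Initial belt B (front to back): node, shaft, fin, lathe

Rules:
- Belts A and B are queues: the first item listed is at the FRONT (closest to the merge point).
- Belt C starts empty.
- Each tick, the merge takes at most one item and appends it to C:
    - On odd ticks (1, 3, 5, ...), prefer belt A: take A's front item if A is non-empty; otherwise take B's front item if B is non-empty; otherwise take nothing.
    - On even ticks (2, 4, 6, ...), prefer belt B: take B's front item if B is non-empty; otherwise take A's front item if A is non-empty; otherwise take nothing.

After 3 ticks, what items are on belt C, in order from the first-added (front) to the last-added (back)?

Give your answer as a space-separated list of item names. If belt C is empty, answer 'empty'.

Tick 1: prefer A, take drum from A; A=[apple] B=[node,shaft,fin,lathe] C=[drum]
Tick 2: prefer B, take node from B; A=[apple] B=[shaft,fin,lathe] C=[drum,node]
Tick 3: prefer A, take apple from A; A=[-] B=[shaft,fin,lathe] C=[drum,node,apple]

Answer: drum node apple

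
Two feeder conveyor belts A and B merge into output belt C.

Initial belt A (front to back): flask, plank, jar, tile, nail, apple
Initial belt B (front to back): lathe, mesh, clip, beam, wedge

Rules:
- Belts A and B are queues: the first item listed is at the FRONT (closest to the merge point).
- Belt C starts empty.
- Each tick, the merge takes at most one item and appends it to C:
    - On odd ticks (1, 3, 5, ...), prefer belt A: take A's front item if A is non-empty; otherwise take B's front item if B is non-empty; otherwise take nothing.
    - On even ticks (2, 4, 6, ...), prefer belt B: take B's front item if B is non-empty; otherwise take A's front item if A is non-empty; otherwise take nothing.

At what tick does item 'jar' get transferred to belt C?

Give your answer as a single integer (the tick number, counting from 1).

Answer: 5

Derivation:
Tick 1: prefer A, take flask from A; A=[plank,jar,tile,nail,apple] B=[lathe,mesh,clip,beam,wedge] C=[flask]
Tick 2: prefer B, take lathe from B; A=[plank,jar,tile,nail,apple] B=[mesh,clip,beam,wedge] C=[flask,lathe]
Tick 3: prefer A, take plank from A; A=[jar,tile,nail,apple] B=[mesh,clip,beam,wedge] C=[flask,lathe,plank]
Tick 4: prefer B, take mesh from B; A=[jar,tile,nail,apple] B=[clip,beam,wedge] C=[flask,lathe,plank,mesh]
Tick 5: prefer A, take jar from A; A=[tile,nail,apple] B=[clip,beam,wedge] C=[flask,lathe,plank,mesh,jar]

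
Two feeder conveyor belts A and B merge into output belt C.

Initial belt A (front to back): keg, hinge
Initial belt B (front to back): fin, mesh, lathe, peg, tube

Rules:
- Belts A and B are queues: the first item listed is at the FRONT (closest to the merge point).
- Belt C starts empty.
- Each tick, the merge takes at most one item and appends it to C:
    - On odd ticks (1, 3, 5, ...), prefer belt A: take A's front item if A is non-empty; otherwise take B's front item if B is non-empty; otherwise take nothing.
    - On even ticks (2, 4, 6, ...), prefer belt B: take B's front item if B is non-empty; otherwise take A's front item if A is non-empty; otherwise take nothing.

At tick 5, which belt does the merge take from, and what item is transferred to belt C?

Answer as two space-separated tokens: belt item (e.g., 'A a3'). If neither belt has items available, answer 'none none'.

Tick 1: prefer A, take keg from A; A=[hinge] B=[fin,mesh,lathe,peg,tube] C=[keg]
Tick 2: prefer B, take fin from B; A=[hinge] B=[mesh,lathe,peg,tube] C=[keg,fin]
Tick 3: prefer A, take hinge from A; A=[-] B=[mesh,lathe,peg,tube] C=[keg,fin,hinge]
Tick 4: prefer B, take mesh from B; A=[-] B=[lathe,peg,tube] C=[keg,fin,hinge,mesh]
Tick 5: prefer A, take lathe from B; A=[-] B=[peg,tube] C=[keg,fin,hinge,mesh,lathe]

Answer: B lathe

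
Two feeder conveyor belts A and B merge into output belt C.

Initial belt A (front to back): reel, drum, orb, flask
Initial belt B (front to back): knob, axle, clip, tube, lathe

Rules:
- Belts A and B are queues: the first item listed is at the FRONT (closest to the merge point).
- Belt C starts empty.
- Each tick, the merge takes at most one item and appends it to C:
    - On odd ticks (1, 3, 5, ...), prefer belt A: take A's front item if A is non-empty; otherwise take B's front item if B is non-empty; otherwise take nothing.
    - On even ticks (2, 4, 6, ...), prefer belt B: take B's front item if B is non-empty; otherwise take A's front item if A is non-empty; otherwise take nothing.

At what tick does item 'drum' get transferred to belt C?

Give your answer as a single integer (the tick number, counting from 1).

Answer: 3

Derivation:
Tick 1: prefer A, take reel from A; A=[drum,orb,flask] B=[knob,axle,clip,tube,lathe] C=[reel]
Tick 2: prefer B, take knob from B; A=[drum,orb,flask] B=[axle,clip,tube,lathe] C=[reel,knob]
Tick 3: prefer A, take drum from A; A=[orb,flask] B=[axle,clip,tube,lathe] C=[reel,knob,drum]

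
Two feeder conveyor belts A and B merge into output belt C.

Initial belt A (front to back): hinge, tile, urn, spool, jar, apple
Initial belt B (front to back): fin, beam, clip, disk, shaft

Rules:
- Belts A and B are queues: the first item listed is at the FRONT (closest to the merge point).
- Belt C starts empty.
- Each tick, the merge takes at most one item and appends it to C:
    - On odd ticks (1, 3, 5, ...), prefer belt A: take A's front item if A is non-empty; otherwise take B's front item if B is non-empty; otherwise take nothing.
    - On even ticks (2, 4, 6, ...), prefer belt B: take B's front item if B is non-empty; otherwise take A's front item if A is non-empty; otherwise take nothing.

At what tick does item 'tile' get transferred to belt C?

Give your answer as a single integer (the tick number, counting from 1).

Answer: 3

Derivation:
Tick 1: prefer A, take hinge from A; A=[tile,urn,spool,jar,apple] B=[fin,beam,clip,disk,shaft] C=[hinge]
Tick 2: prefer B, take fin from B; A=[tile,urn,spool,jar,apple] B=[beam,clip,disk,shaft] C=[hinge,fin]
Tick 3: prefer A, take tile from A; A=[urn,spool,jar,apple] B=[beam,clip,disk,shaft] C=[hinge,fin,tile]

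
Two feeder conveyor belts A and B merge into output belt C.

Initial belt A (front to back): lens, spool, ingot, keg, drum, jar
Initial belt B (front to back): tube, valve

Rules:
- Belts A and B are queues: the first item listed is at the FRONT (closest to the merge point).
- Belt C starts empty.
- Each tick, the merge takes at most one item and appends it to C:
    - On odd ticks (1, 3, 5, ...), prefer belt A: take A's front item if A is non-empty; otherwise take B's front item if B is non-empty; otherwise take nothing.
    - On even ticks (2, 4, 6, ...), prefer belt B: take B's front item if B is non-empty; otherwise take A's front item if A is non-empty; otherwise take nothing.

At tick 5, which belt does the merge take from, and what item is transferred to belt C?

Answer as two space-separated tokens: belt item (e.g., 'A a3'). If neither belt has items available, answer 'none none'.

Tick 1: prefer A, take lens from A; A=[spool,ingot,keg,drum,jar] B=[tube,valve] C=[lens]
Tick 2: prefer B, take tube from B; A=[spool,ingot,keg,drum,jar] B=[valve] C=[lens,tube]
Tick 3: prefer A, take spool from A; A=[ingot,keg,drum,jar] B=[valve] C=[lens,tube,spool]
Tick 4: prefer B, take valve from B; A=[ingot,keg,drum,jar] B=[-] C=[lens,tube,spool,valve]
Tick 5: prefer A, take ingot from A; A=[keg,drum,jar] B=[-] C=[lens,tube,spool,valve,ingot]

Answer: A ingot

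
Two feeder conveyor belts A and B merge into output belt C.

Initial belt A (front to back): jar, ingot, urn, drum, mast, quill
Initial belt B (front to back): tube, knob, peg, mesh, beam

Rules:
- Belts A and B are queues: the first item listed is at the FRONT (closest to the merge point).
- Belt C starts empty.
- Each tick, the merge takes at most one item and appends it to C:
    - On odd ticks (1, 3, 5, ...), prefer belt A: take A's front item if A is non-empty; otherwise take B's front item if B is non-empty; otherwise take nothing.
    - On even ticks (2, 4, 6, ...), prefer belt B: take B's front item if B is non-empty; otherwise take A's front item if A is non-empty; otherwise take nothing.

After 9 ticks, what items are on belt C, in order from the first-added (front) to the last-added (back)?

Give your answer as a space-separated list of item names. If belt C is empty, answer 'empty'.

Tick 1: prefer A, take jar from A; A=[ingot,urn,drum,mast,quill] B=[tube,knob,peg,mesh,beam] C=[jar]
Tick 2: prefer B, take tube from B; A=[ingot,urn,drum,mast,quill] B=[knob,peg,mesh,beam] C=[jar,tube]
Tick 3: prefer A, take ingot from A; A=[urn,drum,mast,quill] B=[knob,peg,mesh,beam] C=[jar,tube,ingot]
Tick 4: prefer B, take knob from B; A=[urn,drum,mast,quill] B=[peg,mesh,beam] C=[jar,tube,ingot,knob]
Tick 5: prefer A, take urn from A; A=[drum,mast,quill] B=[peg,mesh,beam] C=[jar,tube,ingot,knob,urn]
Tick 6: prefer B, take peg from B; A=[drum,mast,quill] B=[mesh,beam] C=[jar,tube,ingot,knob,urn,peg]
Tick 7: prefer A, take drum from A; A=[mast,quill] B=[mesh,beam] C=[jar,tube,ingot,knob,urn,peg,drum]
Tick 8: prefer B, take mesh from B; A=[mast,quill] B=[beam] C=[jar,tube,ingot,knob,urn,peg,drum,mesh]
Tick 9: prefer A, take mast from A; A=[quill] B=[beam] C=[jar,tube,ingot,knob,urn,peg,drum,mesh,mast]

Answer: jar tube ingot knob urn peg drum mesh mast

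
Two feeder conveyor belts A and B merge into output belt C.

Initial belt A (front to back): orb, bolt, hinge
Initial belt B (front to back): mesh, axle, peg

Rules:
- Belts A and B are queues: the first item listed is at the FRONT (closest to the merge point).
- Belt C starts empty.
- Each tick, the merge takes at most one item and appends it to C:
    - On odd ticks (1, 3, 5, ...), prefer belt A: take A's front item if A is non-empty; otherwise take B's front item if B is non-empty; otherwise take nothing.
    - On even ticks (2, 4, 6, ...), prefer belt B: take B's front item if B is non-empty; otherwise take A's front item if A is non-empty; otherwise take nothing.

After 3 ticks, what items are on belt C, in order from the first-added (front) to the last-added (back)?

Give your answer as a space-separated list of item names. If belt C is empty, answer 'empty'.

Answer: orb mesh bolt

Derivation:
Tick 1: prefer A, take orb from A; A=[bolt,hinge] B=[mesh,axle,peg] C=[orb]
Tick 2: prefer B, take mesh from B; A=[bolt,hinge] B=[axle,peg] C=[orb,mesh]
Tick 3: prefer A, take bolt from A; A=[hinge] B=[axle,peg] C=[orb,mesh,bolt]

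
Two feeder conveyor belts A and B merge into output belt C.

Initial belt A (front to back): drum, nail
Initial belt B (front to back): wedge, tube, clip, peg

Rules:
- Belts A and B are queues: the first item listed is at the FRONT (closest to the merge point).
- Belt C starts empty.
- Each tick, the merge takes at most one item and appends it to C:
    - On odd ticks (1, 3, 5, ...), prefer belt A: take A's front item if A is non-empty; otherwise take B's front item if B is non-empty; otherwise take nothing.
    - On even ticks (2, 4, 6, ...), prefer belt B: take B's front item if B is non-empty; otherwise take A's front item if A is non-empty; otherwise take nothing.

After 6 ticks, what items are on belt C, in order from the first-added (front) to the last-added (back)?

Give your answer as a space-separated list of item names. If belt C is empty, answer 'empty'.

Tick 1: prefer A, take drum from A; A=[nail] B=[wedge,tube,clip,peg] C=[drum]
Tick 2: prefer B, take wedge from B; A=[nail] B=[tube,clip,peg] C=[drum,wedge]
Tick 3: prefer A, take nail from A; A=[-] B=[tube,clip,peg] C=[drum,wedge,nail]
Tick 4: prefer B, take tube from B; A=[-] B=[clip,peg] C=[drum,wedge,nail,tube]
Tick 5: prefer A, take clip from B; A=[-] B=[peg] C=[drum,wedge,nail,tube,clip]
Tick 6: prefer B, take peg from B; A=[-] B=[-] C=[drum,wedge,nail,tube,clip,peg]

Answer: drum wedge nail tube clip peg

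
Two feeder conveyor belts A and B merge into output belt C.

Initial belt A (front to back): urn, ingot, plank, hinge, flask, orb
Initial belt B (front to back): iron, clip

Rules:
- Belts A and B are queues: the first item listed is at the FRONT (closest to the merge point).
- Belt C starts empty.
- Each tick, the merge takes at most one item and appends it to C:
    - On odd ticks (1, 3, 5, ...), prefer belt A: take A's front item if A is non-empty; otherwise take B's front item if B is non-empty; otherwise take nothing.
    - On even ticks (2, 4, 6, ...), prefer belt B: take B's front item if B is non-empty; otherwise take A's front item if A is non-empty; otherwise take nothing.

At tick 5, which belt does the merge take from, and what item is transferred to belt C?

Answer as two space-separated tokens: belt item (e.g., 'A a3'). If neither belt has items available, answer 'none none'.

Answer: A plank

Derivation:
Tick 1: prefer A, take urn from A; A=[ingot,plank,hinge,flask,orb] B=[iron,clip] C=[urn]
Tick 2: prefer B, take iron from B; A=[ingot,plank,hinge,flask,orb] B=[clip] C=[urn,iron]
Tick 3: prefer A, take ingot from A; A=[plank,hinge,flask,orb] B=[clip] C=[urn,iron,ingot]
Tick 4: prefer B, take clip from B; A=[plank,hinge,flask,orb] B=[-] C=[urn,iron,ingot,clip]
Tick 5: prefer A, take plank from A; A=[hinge,flask,orb] B=[-] C=[urn,iron,ingot,clip,plank]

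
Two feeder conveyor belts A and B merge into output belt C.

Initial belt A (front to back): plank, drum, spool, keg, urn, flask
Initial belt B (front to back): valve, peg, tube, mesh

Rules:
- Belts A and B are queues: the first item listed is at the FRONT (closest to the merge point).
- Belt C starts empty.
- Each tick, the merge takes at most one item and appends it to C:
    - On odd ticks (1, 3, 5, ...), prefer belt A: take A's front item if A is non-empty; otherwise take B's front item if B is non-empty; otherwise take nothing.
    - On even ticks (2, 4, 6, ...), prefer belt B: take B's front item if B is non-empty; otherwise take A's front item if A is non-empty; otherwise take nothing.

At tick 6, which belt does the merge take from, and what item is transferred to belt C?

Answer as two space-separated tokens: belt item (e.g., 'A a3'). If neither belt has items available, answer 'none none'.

Tick 1: prefer A, take plank from A; A=[drum,spool,keg,urn,flask] B=[valve,peg,tube,mesh] C=[plank]
Tick 2: prefer B, take valve from B; A=[drum,spool,keg,urn,flask] B=[peg,tube,mesh] C=[plank,valve]
Tick 3: prefer A, take drum from A; A=[spool,keg,urn,flask] B=[peg,tube,mesh] C=[plank,valve,drum]
Tick 4: prefer B, take peg from B; A=[spool,keg,urn,flask] B=[tube,mesh] C=[plank,valve,drum,peg]
Tick 5: prefer A, take spool from A; A=[keg,urn,flask] B=[tube,mesh] C=[plank,valve,drum,peg,spool]
Tick 6: prefer B, take tube from B; A=[keg,urn,flask] B=[mesh] C=[plank,valve,drum,peg,spool,tube]

Answer: B tube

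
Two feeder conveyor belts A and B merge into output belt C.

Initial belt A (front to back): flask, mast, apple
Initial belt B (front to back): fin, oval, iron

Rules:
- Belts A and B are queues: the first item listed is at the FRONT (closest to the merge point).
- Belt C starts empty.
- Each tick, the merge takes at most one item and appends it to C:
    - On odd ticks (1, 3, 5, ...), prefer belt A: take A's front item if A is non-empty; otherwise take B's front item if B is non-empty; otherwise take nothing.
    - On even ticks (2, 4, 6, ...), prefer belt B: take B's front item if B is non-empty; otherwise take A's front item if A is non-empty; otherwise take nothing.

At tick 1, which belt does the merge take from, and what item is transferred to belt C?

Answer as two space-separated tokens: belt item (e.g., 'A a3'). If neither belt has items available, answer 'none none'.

Tick 1: prefer A, take flask from A; A=[mast,apple] B=[fin,oval,iron] C=[flask]

Answer: A flask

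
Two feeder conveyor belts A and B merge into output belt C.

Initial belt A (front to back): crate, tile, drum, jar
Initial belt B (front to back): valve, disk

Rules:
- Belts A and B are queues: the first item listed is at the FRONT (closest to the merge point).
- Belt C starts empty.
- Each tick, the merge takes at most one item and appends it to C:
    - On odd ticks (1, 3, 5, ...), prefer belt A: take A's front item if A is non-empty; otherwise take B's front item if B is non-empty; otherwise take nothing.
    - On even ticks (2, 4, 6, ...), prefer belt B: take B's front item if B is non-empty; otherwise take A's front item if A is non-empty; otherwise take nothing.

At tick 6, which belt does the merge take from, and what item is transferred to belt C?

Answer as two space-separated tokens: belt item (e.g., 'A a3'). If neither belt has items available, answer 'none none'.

Answer: A jar

Derivation:
Tick 1: prefer A, take crate from A; A=[tile,drum,jar] B=[valve,disk] C=[crate]
Tick 2: prefer B, take valve from B; A=[tile,drum,jar] B=[disk] C=[crate,valve]
Tick 3: prefer A, take tile from A; A=[drum,jar] B=[disk] C=[crate,valve,tile]
Tick 4: prefer B, take disk from B; A=[drum,jar] B=[-] C=[crate,valve,tile,disk]
Tick 5: prefer A, take drum from A; A=[jar] B=[-] C=[crate,valve,tile,disk,drum]
Tick 6: prefer B, take jar from A; A=[-] B=[-] C=[crate,valve,tile,disk,drum,jar]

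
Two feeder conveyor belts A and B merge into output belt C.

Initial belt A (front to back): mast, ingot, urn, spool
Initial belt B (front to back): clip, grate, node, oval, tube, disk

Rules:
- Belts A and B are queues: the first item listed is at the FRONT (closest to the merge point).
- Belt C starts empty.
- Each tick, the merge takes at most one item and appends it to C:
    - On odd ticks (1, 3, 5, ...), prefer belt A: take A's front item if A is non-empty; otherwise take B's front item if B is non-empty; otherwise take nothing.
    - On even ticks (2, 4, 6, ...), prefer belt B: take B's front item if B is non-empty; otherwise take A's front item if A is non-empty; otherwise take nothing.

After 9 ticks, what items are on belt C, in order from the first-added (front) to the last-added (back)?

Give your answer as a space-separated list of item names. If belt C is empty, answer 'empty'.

Answer: mast clip ingot grate urn node spool oval tube

Derivation:
Tick 1: prefer A, take mast from A; A=[ingot,urn,spool] B=[clip,grate,node,oval,tube,disk] C=[mast]
Tick 2: prefer B, take clip from B; A=[ingot,urn,spool] B=[grate,node,oval,tube,disk] C=[mast,clip]
Tick 3: prefer A, take ingot from A; A=[urn,spool] B=[grate,node,oval,tube,disk] C=[mast,clip,ingot]
Tick 4: prefer B, take grate from B; A=[urn,spool] B=[node,oval,tube,disk] C=[mast,clip,ingot,grate]
Tick 5: prefer A, take urn from A; A=[spool] B=[node,oval,tube,disk] C=[mast,clip,ingot,grate,urn]
Tick 6: prefer B, take node from B; A=[spool] B=[oval,tube,disk] C=[mast,clip,ingot,grate,urn,node]
Tick 7: prefer A, take spool from A; A=[-] B=[oval,tube,disk] C=[mast,clip,ingot,grate,urn,node,spool]
Tick 8: prefer B, take oval from B; A=[-] B=[tube,disk] C=[mast,clip,ingot,grate,urn,node,spool,oval]
Tick 9: prefer A, take tube from B; A=[-] B=[disk] C=[mast,clip,ingot,grate,urn,node,spool,oval,tube]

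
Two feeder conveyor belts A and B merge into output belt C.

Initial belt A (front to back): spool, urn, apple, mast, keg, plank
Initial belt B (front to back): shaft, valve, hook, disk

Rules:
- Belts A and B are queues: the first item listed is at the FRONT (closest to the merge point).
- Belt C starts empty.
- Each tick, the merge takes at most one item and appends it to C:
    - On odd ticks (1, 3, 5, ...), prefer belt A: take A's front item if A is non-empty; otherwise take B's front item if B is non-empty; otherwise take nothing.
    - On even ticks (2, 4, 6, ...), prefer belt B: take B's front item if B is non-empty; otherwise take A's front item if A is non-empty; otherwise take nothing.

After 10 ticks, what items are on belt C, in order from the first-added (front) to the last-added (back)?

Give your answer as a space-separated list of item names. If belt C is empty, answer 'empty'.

Answer: spool shaft urn valve apple hook mast disk keg plank

Derivation:
Tick 1: prefer A, take spool from A; A=[urn,apple,mast,keg,plank] B=[shaft,valve,hook,disk] C=[spool]
Tick 2: prefer B, take shaft from B; A=[urn,apple,mast,keg,plank] B=[valve,hook,disk] C=[spool,shaft]
Tick 3: prefer A, take urn from A; A=[apple,mast,keg,plank] B=[valve,hook,disk] C=[spool,shaft,urn]
Tick 4: prefer B, take valve from B; A=[apple,mast,keg,plank] B=[hook,disk] C=[spool,shaft,urn,valve]
Tick 5: prefer A, take apple from A; A=[mast,keg,plank] B=[hook,disk] C=[spool,shaft,urn,valve,apple]
Tick 6: prefer B, take hook from B; A=[mast,keg,plank] B=[disk] C=[spool,shaft,urn,valve,apple,hook]
Tick 7: prefer A, take mast from A; A=[keg,plank] B=[disk] C=[spool,shaft,urn,valve,apple,hook,mast]
Tick 8: prefer B, take disk from B; A=[keg,plank] B=[-] C=[spool,shaft,urn,valve,apple,hook,mast,disk]
Tick 9: prefer A, take keg from A; A=[plank] B=[-] C=[spool,shaft,urn,valve,apple,hook,mast,disk,keg]
Tick 10: prefer B, take plank from A; A=[-] B=[-] C=[spool,shaft,urn,valve,apple,hook,mast,disk,keg,plank]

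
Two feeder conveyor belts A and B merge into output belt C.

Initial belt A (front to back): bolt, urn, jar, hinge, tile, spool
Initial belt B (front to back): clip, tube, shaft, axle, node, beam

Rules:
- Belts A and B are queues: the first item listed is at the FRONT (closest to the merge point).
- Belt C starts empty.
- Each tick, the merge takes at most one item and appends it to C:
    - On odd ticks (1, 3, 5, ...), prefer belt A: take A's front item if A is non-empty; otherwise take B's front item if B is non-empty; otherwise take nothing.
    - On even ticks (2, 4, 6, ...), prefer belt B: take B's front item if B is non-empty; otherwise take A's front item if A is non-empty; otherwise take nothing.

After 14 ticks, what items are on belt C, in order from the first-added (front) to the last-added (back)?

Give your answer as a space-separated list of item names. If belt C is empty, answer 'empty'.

Answer: bolt clip urn tube jar shaft hinge axle tile node spool beam

Derivation:
Tick 1: prefer A, take bolt from A; A=[urn,jar,hinge,tile,spool] B=[clip,tube,shaft,axle,node,beam] C=[bolt]
Tick 2: prefer B, take clip from B; A=[urn,jar,hinge,tile,spool] B=[tube,shaft,axle,node,beam] C=[bolt,clip]
Tick 3: prefer A, take urn from A; A=[jar,hinge,tile,spool] B=[tube,shaft,axle,node,beam] C=[bolt,clip,urn]
Tick 4: prefer B, take tube from B; A=[jar,hinge,tile,spool] B=[shaft,axle,node,beam] C=[bolt,clip,urn,tube]
Tick 5: prefer A, take jar from A; A=[hinge,tile,spool] B=[shaft,axle,node,beam] C=[bolt,clip,urn,tube,jar]
Tick 6: prefer B, take shaft from B; A=[hinge,tile,spool] B=[axle,node,beam] C=[bolt,clip,urn,tube,jar,shaft]
Tick 7: prefer A, take hinge from A; A=[tile,spool] B=[axle,node,beam] C=[bolt,clip,urn,tube,jar,shaft,hinge]
Tick 8: prefer B, take axle from B; A=[tile,spool] B=[node,beam] C=[bolt,clip,urn,tube,jar,shaft,hinge,axle]
Tick 9: prefer A, take tile from A; A=[spool] B=[node,beam] C=[bolt,clip,urn,tube,jar,shaft,hinge,axle,tile]
Tick 10: prefer B, take node from B; A=[spool] B=[beam] C=[bolt,clip,urn,tube,jar,shaft,hinge,axle,tile,node]
Tick 11: prefer A, take spool from A; A=[-] B=[beam] C=[bolt,clip,urn,tube,jar,shaft,hinge,axle,tile,node,spool]
Tick 12: prefer B, take beam from B; A=[-] B=[-] C=[bolt,clip,urn,tube,jar,shaft,hinge,axle,tile,node,spool,beam]
Tick 13: prefer A, both empty, nothing taken; A=[-] B=[-] C=[bolt,clip,urn,tube,jar,shaft,hinge,axle,tile,node,spool,beam]
Tick 14: prefer B, both empty, nothing taken; A=[-] B=[-] C=[bolt,clip,urn,tube,jar,shaft,hinge,axle,tile,node,spool,beam]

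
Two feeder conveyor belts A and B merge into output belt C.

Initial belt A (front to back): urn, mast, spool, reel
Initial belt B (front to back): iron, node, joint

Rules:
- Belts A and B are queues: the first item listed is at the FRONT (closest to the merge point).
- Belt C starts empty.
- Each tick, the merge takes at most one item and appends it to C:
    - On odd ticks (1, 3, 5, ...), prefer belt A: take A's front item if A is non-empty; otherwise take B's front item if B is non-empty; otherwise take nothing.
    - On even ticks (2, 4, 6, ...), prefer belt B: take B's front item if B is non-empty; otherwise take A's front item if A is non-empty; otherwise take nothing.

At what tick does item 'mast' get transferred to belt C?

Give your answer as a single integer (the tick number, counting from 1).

Answer: 3

Derivation:
Tick 1: prefer A, take urn from A; A=[mast,spool,reel] B=[iron,node,joint] C=[urn]
Tick 2: prefer B, take iron from B; A=[mast,spool,reel] B=[node,joint] C=[urn,iron]
Tick 3: prefer A, take mast from A; A=[spool,reel] B=[node,joint] C=[urn,iron,mast]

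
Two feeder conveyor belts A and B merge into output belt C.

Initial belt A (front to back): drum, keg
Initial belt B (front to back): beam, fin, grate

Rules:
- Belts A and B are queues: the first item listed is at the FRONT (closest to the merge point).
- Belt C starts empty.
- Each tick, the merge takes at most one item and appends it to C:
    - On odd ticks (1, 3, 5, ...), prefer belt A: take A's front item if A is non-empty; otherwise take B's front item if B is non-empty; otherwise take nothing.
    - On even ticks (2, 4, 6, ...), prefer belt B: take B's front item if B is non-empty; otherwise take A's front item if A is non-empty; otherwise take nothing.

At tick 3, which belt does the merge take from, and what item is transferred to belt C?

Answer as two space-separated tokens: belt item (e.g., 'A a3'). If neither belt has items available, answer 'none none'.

Tick 1: prefer A, take drum from A; A=[keg] B=[beam,fin,grate] C=[drum]
Tick 2: prefer B, take beam from B; A=[keg] B=[fin,grate] C=[drum,beam]
Tick 3: prefer A, take keg from A; A=[-] B=[fin,grate] C=[drum,beam,keg]

Answer: A keg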